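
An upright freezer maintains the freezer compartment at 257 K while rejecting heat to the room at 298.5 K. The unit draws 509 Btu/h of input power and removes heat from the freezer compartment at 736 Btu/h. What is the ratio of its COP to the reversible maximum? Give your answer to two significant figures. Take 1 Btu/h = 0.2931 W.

0.23

COP_actual = Q̇_C/Ẇ = 736.0/509.0 = 1.446.
The reservoir spacing is ΔT = 298.5 − 257 = 41.50 K.
COP_Carnot = T_C/ΔT = 257.00/41.50 = 6.193.
η_II = COP_actual/COP_Carnot = 1.446/6.193 = 0.2335.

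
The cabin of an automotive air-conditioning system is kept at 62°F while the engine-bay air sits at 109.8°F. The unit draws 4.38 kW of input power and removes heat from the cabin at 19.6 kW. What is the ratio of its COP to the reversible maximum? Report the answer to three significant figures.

0.410

COP_actual = Q̇_C/Ẇ = 19.60/4.380 = 4.475.
In absolute terms T_C = 289.82 K and T_H = 316.37 K, so ΔT = 26.56 K.
COP_Carnot = T_C/ΔT = 289.82/26.56 = 10.91.
η_II = COP_actual/COP_Carnot = 4.475/10.91 = 0.4100.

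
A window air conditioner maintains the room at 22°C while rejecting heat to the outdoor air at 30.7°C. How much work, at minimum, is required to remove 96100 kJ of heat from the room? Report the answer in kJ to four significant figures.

In absolute terms T_C = 295.15 K and T_H = 303.85 K, so ΔT = 8.700 K.
The reversible limit is COP_R = T_C/ΔT = 33.93, so W_min = Q_C/COP = Q_C·ΔT/T_C.
W_min = 96100 × 8.700/295.15 = 2833 kJ.

2833 kJ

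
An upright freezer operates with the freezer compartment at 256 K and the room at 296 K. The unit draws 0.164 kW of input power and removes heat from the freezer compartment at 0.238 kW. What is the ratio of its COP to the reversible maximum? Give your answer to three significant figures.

COP_actual = Q̇_C/Ẇ = 0.2380/0.1640 = 1.451.
The reservoir spacing is ΔT = 296 − 256 = 40.00 K.
COP_Carnot = T_C/ΔT = 256.00/40.00 = 6.400.
η_II = COP_actual/COP_Carnot = 1.451/6.400 = 0.2268.

0.227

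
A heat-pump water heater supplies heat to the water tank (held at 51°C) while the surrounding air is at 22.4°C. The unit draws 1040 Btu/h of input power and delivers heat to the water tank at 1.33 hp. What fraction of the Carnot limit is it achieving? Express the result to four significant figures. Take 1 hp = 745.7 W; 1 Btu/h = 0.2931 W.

0.2871

Converting, Q̇_H = 1.330 hp = 3384 Btu/h, so COP_actual = Q̇_H/Ẇ = 3384/1040 = 3.254.
In absolute terms T_C = 295.55 K and T_H = 324.15 K, so ΔT = 28.60 K.
COP_Carnot = T_H/ΔT = 324.15/28.60 = 11.33.
η_II = COP_actual/COP_Carnot = 3.254/11.33 = 0.2871.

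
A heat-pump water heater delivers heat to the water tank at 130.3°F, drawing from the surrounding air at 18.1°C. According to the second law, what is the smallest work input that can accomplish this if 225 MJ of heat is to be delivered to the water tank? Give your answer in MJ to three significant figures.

25.1 MJ

In absolute terms T_C = 291.25 K and T_H = 327.76 K, so ΔT = 36.51 K.
The reversible limit is COP_HP = T_H/ΔT = 8.977, so W_min = Q_H/COP = Q_H·ΔT/T_H.
W_min = 225.0 × 36.51/327.76 = 25.06 MJ.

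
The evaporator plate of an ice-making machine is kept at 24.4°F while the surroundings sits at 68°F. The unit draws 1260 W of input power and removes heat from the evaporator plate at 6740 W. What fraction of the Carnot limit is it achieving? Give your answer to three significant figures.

0.482

COP_actual = Q̇_C/Ẇ = 6740/1260 = 5.349.
In absolute terms T_C = 268.93 K and T_H = 293.15 K, so ΔT = 24.22 K.
COP_Carnot = T_C/ΔT = 268.93/24.22 = 11.10.
η_II = COP_actual/COP_Carnot = 5.349/11.10 = 0.4818.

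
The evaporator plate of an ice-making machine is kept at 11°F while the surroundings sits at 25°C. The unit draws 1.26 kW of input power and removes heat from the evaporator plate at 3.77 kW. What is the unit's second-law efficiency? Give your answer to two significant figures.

COP_actual = Q̇_C/Ẇ = 3.770/1.260 = 2.992.
In absolute terms T_C = 261.48 K and T_H = 298.15 K, so ΔT = 36.67 K.
COP_Carnot = T_C/ΔT = 261.48/36.67 = 7.131.
η_II = COP_actual/COP_Carnot = 2.992/7.131 = 0.4196.

0.42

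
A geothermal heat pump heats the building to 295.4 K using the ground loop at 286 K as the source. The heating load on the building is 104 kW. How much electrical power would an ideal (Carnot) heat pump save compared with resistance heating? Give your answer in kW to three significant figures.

101 kW

The reservoir spacing is ΔT = 295.4 − 286 = 9.400 K.
COP_Carnot = T_H/ΔT = 295.40/9.400 = 31.43.
Resistance heating needs Ẇ_res = Q̇_H = 104.0 kW; the reversible heat pump needs only Ẇ_hp = Q̇_H/COP = 3.309 kW.
Saving = 104.0 − 3.309 = 100.7 kW.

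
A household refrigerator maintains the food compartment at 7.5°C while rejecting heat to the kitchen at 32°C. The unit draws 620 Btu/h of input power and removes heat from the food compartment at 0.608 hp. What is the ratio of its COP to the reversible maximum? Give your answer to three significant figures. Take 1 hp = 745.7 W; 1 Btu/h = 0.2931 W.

0.218

Converting, Q̇_C = 0.6080 hp = 1547 Btu/h, so COP_actual = Q̇_C/Ẇ = 1547/620.0 = 2.495.
In absolute terms T_C = 280.65 K and T_H = 305.15 K, so ΔT = 24.50 K.
COP_Carnot = T_C/ΔT = 280.65/24.50 = 11.46.
η_II = COP_actual/COP_Carnot = 2.495/11.46 = 0.2178.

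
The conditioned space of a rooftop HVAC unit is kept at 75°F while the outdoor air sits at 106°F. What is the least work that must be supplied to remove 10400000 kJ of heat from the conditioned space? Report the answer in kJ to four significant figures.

In absolute terms T_C = 297.04 K and T_H = 314.26 K, so ΔT = 17.22 K.
The reversible limit is COP_R = T_C/ΔT = 17.25, so W_min = Q_C/COP = Q_C·ΔT/T_C.
W_min = 10400000 × 17.22/297.04 = 603000 kJ.

603000 kJ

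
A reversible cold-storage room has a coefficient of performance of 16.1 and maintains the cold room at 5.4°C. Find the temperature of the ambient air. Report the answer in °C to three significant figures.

COP_R = T_C/(T_H − T_C) gives T_H − T_C = T_C/COP.
With T_C = 278.55 K, T_H = 278.55 × (1 + 1/16.1) = 295.85 K.
Converting, 295.85 K = 22.70°C.

22.7 °C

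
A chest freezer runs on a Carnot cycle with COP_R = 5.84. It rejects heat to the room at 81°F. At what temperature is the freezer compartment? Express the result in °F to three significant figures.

For a Carnot refrigerator COP_R = T_C/(T_H − T_C), so T_C = COP·T_H/(1 + COP).
With T_H = 300.37 K, T_C = 5.84 × 300.37/6.840 = 256.46 K.
Converting, 256.46 K = 1.95°F.

1.95 °F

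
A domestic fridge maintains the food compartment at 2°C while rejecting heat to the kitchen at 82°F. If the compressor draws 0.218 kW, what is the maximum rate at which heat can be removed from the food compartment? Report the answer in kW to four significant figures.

In absolute terms T_C = 275.15 K and T_H = 300.93 K, so ΔT = 25.78 K.
COP_Carnot = T_C/ΔT = 275.15/25.78 = 10.67.
Q̇_max = COP_Carnot × Ẇ = 10.67 × 0.2180 kW = 2.327 kW.

2.327 kW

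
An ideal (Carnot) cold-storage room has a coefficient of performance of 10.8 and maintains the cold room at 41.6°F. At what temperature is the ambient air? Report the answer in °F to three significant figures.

COP_R = T_C/(T_H − T_C) gives T_H − T_C = T_C/COP.
With T_C = 278.48 K, T_H = 278.48 × (1 + 1/10.8) = 304.27 K.
Converting, 304.27 K = 88.01°F.

88.0 °F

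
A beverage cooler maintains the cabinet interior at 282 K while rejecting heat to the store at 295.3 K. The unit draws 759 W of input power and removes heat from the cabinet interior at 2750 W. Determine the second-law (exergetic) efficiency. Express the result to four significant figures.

COP_actual = Q̇_C/Ẇ = 2750/759.0 = 3.623.
The reservoir spacing is ΔT = 295.3 − 282 = 13.30 K.
COP_Carnot = T_C/ΔT = 282.00/13.30 = 21.20.
η_II = COP_actual/COP_Carnot = 3.623/21.20 = 0.1709.

0.1709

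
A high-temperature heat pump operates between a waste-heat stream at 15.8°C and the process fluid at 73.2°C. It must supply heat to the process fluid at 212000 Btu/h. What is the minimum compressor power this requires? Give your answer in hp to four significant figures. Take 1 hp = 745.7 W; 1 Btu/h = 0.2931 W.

In absolute terms T_C = 288.95 K and T_H = 346.35 K, so ΔT = 57.40 K.
COP_Carnot = T_H/ΔT = 346.35/57.40 = 6.034.
Ẇ_min = Q̇/COP_Carnot = 212000/6.034 = 35130 Btu/h = 13.81 hp.

13.81 hp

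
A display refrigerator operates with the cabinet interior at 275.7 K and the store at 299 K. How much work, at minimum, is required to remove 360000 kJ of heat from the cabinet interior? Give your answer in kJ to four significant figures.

30420 kJ

The reservoir spacing is ΔT = 299 − 275.7 = 23.30 K.
The reversible limit is COP_R = T_C/ΔT = 11.83, so W_min = Q_C/COP = Q_C·ΔT/T_C.
W_min = 360000 × 23.30/275.70 = 30420 kJ.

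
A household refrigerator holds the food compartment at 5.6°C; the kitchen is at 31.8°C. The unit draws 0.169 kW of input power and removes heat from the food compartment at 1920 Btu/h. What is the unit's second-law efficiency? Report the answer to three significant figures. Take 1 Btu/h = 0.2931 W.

0.313

Converting, Q̇_C = 1920 Btu/h = 0.5628 kW, so COP_actual = Q̇_C/Ẇ = 0.5628/0.1690 = 3.330.
In absolute terms T_C = 278.75 K and T_H = 304.95 K, so ΔT = 26.20 K.
COP_Carnot = T_C/ΔT = 278.75/26.20 = 10.64.
η_II = COP_actual/COP_Carnot = 3.330/10.64 = 0.3130.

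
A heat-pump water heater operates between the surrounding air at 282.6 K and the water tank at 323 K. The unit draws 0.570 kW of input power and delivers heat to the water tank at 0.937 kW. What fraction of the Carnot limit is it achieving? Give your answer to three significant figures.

COP_actual = Q̇_H/Ẇ = 0.9370/0.5700 = 1.644.
The reservoir spacing is ΔT = 323 − 282.6 = 40.40 K.
COP_Carnot = T_H/ΔT = 323.00/40.40 = 7.995.
η_II = COP_actual/COP_Carnot = 1.644/7.995 = 0.2056.

0.206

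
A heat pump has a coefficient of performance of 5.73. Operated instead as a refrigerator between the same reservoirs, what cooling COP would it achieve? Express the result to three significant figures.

Since Q_H = Q_C + W for any cycle, COP_R = Q_C/W = Q_H/W − 1.
COP_R = 5.73 − 1 = 4.73.

4.73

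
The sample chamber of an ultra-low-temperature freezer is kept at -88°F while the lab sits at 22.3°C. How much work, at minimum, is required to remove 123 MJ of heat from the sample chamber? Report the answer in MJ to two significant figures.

In absolute terms T_C = 206.48 K and T_H = 295.45 K, so ΔT = 88.97 K.
The reversible limit is COP_R = T_C/ΔT = 2.321, so W_min = Q_C/COP = Q_C·ΔT/T_C.
W_min = 123.0 × 88.97/206.48 = 53.00 MJ.

53 MJ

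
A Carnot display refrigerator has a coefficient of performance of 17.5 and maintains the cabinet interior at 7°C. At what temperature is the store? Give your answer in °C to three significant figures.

COP_R = T_C/(T_H − T_C) gives T_H − T_C = T_C/COP.
With T_C = 280.15 K, T_H = 280.15 × (1 + 1/17.5) = 296.16 K.
Converting, 296.16 K = 23.01°C.

23.0 °C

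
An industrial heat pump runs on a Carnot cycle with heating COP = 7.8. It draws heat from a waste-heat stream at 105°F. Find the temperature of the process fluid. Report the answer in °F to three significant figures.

188 °F

COP_HP = T_H/(T_H − T_C) rearranges to T_H = COP·T_C/(COP − 1).
With T_C = 313.71 K, T_H = 7.8 × 313.71/6.800 = 359.84 K.
Converting, 359.84 K = 188.04°F.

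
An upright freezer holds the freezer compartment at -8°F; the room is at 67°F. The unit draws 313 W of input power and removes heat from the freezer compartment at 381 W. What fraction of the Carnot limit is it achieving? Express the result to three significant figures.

COP_actual = Q̇_C/Ẇ = 381.0/313.0 = 1.217.
In absolute terms T_C = 250.93 K and T_H = 292.59 K, so ΔT = 41.67 K.
COP_Carnot = T_C/ΔT = 250.93/41.67 = 6.022.
η_II = COP_actual/COP_Carnot = 1.217/6.022 = 0.2021.

0.202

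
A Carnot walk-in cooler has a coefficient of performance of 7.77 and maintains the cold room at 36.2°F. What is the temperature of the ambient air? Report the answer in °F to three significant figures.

100 °F

COP_R = T_C/(T_H − T_C) gives T_H − T_C = T_C/COP.
With T_C = 275.48 K, T_H = 275.48 × (1 + 1/7.77) = 310.94 K.
Converting, 310.94 K = 100.02°F.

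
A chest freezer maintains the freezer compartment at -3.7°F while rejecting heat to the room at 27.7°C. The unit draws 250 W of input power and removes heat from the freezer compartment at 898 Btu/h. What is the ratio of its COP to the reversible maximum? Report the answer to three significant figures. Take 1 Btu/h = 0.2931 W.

0.198

Converting, Q̇_C = 898.0 Btu/h = 263.2 W, so COP_actual = Q̇_C/Ẇ = 263.2/250.0 = 1.053.
In absolute terms T_C = 253.32 K and T_H = 300.85 K, so ΔT = 47.53 K.
COP_Carnot = T_C/ΔT = 253.32/47.53 = 5.329.
η_II = COP_actual/COP_Carnot = 1.053/5.329 = 0.1976.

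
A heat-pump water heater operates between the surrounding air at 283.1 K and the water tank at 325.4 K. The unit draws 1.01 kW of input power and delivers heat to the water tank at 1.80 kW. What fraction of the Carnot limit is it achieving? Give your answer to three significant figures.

0.232

COP_actual = Q̇_H/Ẇ = 1.800/1.010 = 1.782.
The reservoir spacing is ΔT = 325.4 − 283.1 = 42.30 K.
COP_Carnot = T_H/ΔT = 325.40/42.30 = 7.693.
η_II = COP_actual/COP_Carnot = 1.782/7.693 = 0.2317.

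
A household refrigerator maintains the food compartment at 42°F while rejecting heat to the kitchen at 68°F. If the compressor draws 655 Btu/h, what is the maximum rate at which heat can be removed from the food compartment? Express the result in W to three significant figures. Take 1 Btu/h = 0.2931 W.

3700 W

In absolute terms T_C = 278.71 K and T_H = 293.15 K, so ΔT = 14.44 K.
COP_Carnot = T_C/ΔT = 278.71/14.44 = 19.30.
Q̇_max = COP_Carnot × Ẇ = 19.30 × 655.0 Btu/h = 12640 Btu/h = 3704 W.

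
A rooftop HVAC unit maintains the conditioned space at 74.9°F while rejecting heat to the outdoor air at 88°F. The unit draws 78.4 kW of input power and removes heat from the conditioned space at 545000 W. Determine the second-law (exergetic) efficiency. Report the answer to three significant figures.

Converting, Q̇_C = 545000 W = 545.0 kW, so COP_actual = Q̇_C/Ẇ = 545.0/78.40 = 6.952.
In absolute terms T_C = 296.98 K and T_H = 304.26 K, so ΔT = 7.278 K.
COP_Carnot = T_C/ΔT = 296.98/7.278 = 40.81.
η_II = COP_actual/COP_Carnot = 6.952/40.81 = 0.1704.

0.170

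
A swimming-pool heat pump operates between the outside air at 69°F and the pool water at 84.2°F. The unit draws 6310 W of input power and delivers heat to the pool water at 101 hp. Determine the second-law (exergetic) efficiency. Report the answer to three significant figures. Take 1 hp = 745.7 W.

Converting, Q̇_H = 101.0 hp = 75320 W, so COP_actual = Q̇_H/Ẇ = 75320/6310 = 11.94.
In absolute terms T_C = 293.71 K and T_H = 302.15 K, so ΔT = 8.444 K.
COP_Carnot = T_H/ΔT = 302.15/8.444 = 35.78.
η_II = COP_actual/COP_Carnot = 11.94/35.78 = 0.3336.

0.334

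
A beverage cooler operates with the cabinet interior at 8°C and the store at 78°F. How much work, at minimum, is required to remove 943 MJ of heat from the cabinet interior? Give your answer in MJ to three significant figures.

58.9 MJ

In absolute terms T_C = 281.15 K and T_H = 298.71 K, so ΔT = 17.56 K.
The reversible limit is COP_R = T_C/ΔT = 16.01, so W_min = Q_C/COP = Q_C·ΔT/T_C.
W_min = 943.0 × 17.56/281.15 = 58.88 MJ.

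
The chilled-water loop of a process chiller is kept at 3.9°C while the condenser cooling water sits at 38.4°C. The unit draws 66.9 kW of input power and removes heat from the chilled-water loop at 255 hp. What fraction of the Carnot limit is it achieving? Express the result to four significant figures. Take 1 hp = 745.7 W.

Converting, Q̇_C = 255.0 hp = 190.2 kW, so COP_actual = Q̇_C/Ẇ = 190.2/66.90 = 2.842.
In absolute terms T_C = 277.05 K and T_H = 311.55 K, so ΔT = 34.50 K.
COP_Carnot = T_C/ΔT = 277.05/34.50 = 8.030.
η_II = COP_actual/COP_Carnot = 2.842/8.030 = 0.3539.

0.3539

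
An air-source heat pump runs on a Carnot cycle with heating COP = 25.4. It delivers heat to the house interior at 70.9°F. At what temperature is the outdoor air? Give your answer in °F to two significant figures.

50 °F

COP_HP = T_H/(T_H − T_C) gives T_H − T_C = T_H/COP.
With T_H = 294.76 K, T_C = 294.76 × (1 − 1/25.4) = 283.16 K.
Converting, 283.16 K = 50.01°F.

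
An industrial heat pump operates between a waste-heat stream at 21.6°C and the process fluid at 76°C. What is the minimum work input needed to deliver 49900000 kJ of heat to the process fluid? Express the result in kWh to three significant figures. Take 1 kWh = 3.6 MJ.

In absolute terms T_C = 294.75 K and T_H = 349.15 K, so ΔT = 54.40 K.
The reversible limit is COP_HP = T_H/ΔT = 6.418, so W_min = Q_H/COP = Q_H·ΔT/T_H.
W_min = 49900000 × 54.40/349.15 = 7775000 kJ = 2160 kWh.

2160 kWh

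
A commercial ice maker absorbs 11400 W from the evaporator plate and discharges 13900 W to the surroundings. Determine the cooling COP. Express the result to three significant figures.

The first law gives Q̇_H = Q̇_C + Ẇ, so the three rates are Q̇_C = 11400, Q̇_H = 13900, Ẇ = 2500 W.
COP_R = Q̇_C/Ẇ = 11400/2500 = 4.560.

4.56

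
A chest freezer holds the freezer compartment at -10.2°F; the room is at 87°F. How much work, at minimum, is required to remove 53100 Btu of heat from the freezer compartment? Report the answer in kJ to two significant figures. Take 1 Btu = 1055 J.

In absolute terms T_C = 249.71 K and T_H = 303.71 K, so ΔT = 54.00 K.
The reversible limit is COP_R = T_C/ΔT = 4.624, so W_min = Q_C/COP = Q_C·ΔT/T_C.
W_min = 53100 × 54.00/249.71 = 11480 Btu = 12110 kJ.

12000 kJ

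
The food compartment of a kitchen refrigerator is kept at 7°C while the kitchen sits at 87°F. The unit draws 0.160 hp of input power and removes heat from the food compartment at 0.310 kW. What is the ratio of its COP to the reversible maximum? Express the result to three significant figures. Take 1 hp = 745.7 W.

0.218

Converting, Q̇_C = 0.3100 kW = 0.4157 hp, so COP_actual = Q̇_C/Ẇ = 0.4157/0.1600 = 2.598.
In absolute terms T_C = 280.15 K and T_H = 303.71 K, so ΔT = 23.56 K.
COP_Carnot = T_C/ΔT = 280.15/23.56 = 11.89.
η_II = COP_actual/COP_Carnot = 2.598/11.89 = 0.2185.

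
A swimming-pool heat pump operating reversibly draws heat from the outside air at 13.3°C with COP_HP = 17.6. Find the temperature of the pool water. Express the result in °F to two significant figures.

87 °F

COP_HP = T_H/(T_H − T_C) rearranges to T_H = COP·T_C/(COP − 1).
With T_C = 286.45 K, T_H = 17.6 × 286.45/16.60 = 303.71 K.
Converting, 303.71 K = 87.00°F.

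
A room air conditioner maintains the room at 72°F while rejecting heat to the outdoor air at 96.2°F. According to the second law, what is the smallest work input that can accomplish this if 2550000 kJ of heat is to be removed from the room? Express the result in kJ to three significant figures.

In absolute terms T_C = 295.37 K and T_H = 308.82 K, so ΔT = 13.44 K.
The reversible limit is COP_R = T_C/ΔT = 21.97, so W_min = Q_C/COP = Q_C·ΔT/T_C.
W_min = 2550000 × 13.44/295.37 = 116100 kJ.

116000 kJ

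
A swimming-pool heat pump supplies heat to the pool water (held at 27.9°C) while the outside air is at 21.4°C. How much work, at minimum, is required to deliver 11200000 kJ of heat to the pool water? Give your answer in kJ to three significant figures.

In absolute terms T_C = 294.55 K and T_H = 301.05 K, so ΔT = 6.500 K.
The reversible limit is COP_HP = T_H/ΔT = 46.32, so W_min = Q_H/COP = Q_H·ΔT/T_H.
W_min = 11200000 × 6.500/301.05 = 241800 kJ.

242000 kJ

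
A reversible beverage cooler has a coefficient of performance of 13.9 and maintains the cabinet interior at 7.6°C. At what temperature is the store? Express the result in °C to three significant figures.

27.8 °C

COP_R = T_C/(T_H − T_C) gives T_H − T_C = T_C/COP.
With T_C = 280.75 K, T_H = 280.75 × (1 + 1/13.9) = 300.95 K.
Converting, 300.95 K = 27.80°C.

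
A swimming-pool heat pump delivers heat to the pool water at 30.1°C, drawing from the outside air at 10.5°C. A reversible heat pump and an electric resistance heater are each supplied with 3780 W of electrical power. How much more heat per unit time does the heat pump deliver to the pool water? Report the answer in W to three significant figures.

In absolute terms T_C = 283.65 K and T_H = 303.25 K, so ΔT = 19.60 K.
COP_Carnot = T_H/ΔT = 303.25/19.60 = 15.47.
The heat pump delivers Q̇_H = COP × Ẇ = 58480 W; the resistance heater delivers Ẇ = 3780 W.
Extra = (COP − 1)·Ẇ = 54700 W.

54700 W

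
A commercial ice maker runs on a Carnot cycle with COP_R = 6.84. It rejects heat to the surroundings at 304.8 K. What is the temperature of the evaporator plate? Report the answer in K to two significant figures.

For a Carnot refrigerator COP_R = T_C/(T_H − T_C), so T_C = COP·T_H/(1 + COP).
With T_H = 304.80 K, T_C = 6.84 × 304.80/7.840 = 265.92 K.

270 K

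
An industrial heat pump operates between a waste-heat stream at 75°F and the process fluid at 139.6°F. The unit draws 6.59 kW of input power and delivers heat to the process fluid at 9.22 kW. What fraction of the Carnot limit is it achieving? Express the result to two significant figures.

COP_actual = Q̇_H/Ẇ = 9.220/6.590 = 1.399.
In absolute terms T_C = 297.04 K and T_H = 332.93 K, so ΔT = 35.89 K.
COP_Carnot = T_H/ΔT = 332.93/35.89 = 9.277.
η_II = COP_actual/COP_Carnot = 1.399/9.277 = 0.1508.

0.15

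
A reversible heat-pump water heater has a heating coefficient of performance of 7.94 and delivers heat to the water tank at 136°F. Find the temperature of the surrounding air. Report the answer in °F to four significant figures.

60.98 °F

COP_HP = T_H/(T_H − T_C) gives T_H − T_C = T_H/COP.
With T_H = 330.93 K, T_C = 330.93 × (1 − 1/7.94) = 289.25 K.
Converting, 289.25 K = 60.98°F.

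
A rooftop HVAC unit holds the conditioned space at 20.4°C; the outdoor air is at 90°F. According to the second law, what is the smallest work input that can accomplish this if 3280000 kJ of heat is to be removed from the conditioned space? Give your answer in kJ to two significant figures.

In absolute terms T_C = 293.55 K and T_H = 305.37 K, so ΔT = 11.82 K.
The reversible limit is COP_R = T_C/ΔT = 24.83, so W_min = Q_C/COP = Q_C·ΔT/T_C.
W_min = 3280000 × 11.82/293.55 = 132100 kJ.

130000 kJ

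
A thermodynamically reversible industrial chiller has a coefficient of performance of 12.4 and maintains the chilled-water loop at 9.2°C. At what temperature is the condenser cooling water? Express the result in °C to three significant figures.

COP_R = T_C/(T_H − T_C) gives T_H − T_C = T_C/COP.
With T_C = 282.35 K, T_H = 282.35 × (1 + 1/12.4) = 305.12 K.
Converting, 305.12 K = 31.97°C.

32.0 °C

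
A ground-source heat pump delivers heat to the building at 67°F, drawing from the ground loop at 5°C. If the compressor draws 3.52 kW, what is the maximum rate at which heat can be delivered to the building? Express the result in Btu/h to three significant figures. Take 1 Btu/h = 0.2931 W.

In absolute terms T_C = 278.15 K and T_H = 292.59 K, so ΔT = 14.44 K.
COP_Carnot = T_H/ΔT = 292.59/14.44 = 20.26.
Q̇_max = COP_Carnot × Ẇ = 20.26 × 3.520 kW = 71.30 kW = 243300 Btu/h.

243000 Btu/h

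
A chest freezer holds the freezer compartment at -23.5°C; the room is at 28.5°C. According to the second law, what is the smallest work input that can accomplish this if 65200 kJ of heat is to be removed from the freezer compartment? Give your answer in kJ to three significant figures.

In absolute terms T_C = 249.65 K and T_H = 301.65 K, so ΔT = 52.00 K.
The reversible limit is COP_R = T_C/ΔT = 4.801, so W_min = Q_C/COP = Q_C·ΔT/T_C.
W_min = 65200 × 52.00/249.65 = 13580 kJ.

13600 kJ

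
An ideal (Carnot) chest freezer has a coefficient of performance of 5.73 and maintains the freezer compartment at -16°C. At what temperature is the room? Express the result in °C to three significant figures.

28.9 °C

COP_R = T_C/(T_H − T_C) gives T_H − T_C = T_C/COP.
With T_C = 257.15 K, T_H = 257.15 × (1 + 1/5.73) = 302.03 K.
Converting, 302.03 K = 28.88°C.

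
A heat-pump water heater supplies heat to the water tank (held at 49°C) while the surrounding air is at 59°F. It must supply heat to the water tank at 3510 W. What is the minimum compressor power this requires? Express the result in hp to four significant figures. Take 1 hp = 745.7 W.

0.4968 hp

In absolute terms T_C = 288.15 K and T_H = 322.15 K, so ΔT = 34.00 K.
COP_Carnot = T_H/ΔT = 322.15/34.00 = 9.475.
Ẇ_min = Q̇/COP_Carnot = 3510/9.475 = 370.4 W = 0.4968 hp.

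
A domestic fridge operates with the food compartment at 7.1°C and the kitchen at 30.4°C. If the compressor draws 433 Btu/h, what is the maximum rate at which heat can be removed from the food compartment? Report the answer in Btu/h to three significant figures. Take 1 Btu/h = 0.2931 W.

In absolute terms T_C = 280.25 K and T_H = 303.55 K, so ΔT = 23.30 K.
COP_Carnot = T_C/ΔT = 280.25/23.30 = 12.03.
Q̇_max = COP_Carnot × Ẇ = 12.03 × 433.0 Btu/h = 5208 Btu/h.

5210 Btu/h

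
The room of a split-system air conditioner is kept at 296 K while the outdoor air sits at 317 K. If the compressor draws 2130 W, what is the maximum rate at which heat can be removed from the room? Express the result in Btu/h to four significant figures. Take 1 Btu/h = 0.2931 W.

102400 Btu/h

The reservoir spacing is ΔT = 317 − 296 = 21.00 K.
COP_Carnot = T_C/ΔT = 296.00/21.00 = 14.10.
Q̇_max = COP_Carnot × Ẇ = 14.10 × 2130 W = 30020 W = 102400 Btu/h.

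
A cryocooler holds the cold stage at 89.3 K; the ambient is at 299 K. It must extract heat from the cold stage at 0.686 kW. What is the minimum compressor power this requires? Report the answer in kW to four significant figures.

The reservoir spacing is ΔT = 299 − 89.3 = 209.7 K.
COP_Carnot = T_C/ΔT = 89.30/209.7 = 0.4258.
Ẇ_min = Q̇/COP_Carnot = 0.6860/0.4258 = 1.611 kW.

1.611 kW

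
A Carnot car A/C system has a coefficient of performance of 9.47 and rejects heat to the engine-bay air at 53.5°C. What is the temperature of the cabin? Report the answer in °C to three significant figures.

For a Carnot refrigerator COP_R = T_C/(T_H − T_C), so T_C = COP·T_H/(1 + COP).
With T_H = 326.65 K, T_C = 9.47 × 326.65/10.47 = 295.45 K.
Converting, 295.45 K = 22.30°C.

22.3 °C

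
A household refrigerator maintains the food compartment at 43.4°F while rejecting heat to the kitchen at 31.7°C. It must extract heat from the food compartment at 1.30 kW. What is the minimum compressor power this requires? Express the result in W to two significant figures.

120 W

In absolute terms T_C = 279.48 K and T_H = 304.85 K, so ΔT = 25.37 K.
COP_Carnot = T_C/ΔT = 279.48/25.37 = 11.02.
Ẇ_min = Q̇/COP_Carnot = 1.300/11.02 = 0.1180 kW = 118.0 W.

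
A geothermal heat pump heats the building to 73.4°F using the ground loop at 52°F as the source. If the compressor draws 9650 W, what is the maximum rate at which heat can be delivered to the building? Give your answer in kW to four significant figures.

In absolute terms T_C = 284.26 K and T_H = 296.15 K, so ΔT = 11.89 K.
COP_Carnot = T_H/ΔT = 296.15/11.89 = 24.91.
Q̇_max = COP_Carnot × Ẇ = 24.91 × 9650 W = 240400 W = 240.4 kW.

240.4 kW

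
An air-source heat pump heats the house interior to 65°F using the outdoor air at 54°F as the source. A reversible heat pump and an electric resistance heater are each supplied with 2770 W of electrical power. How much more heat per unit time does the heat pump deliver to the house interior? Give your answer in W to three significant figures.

In absolute terms T_C = 285.37 K and T_H = 291.48 K, so ΔT = 6.111 K.
COP_Carnot = T_H/ΔT = 291.48/6.111 = 47.70.
The heat pump delivers Q̇_H = COP × Ẇ = 132100 W; the resistance heater delivers Ẇ = 2770 W.
Extra = (COP − 1)·Ẇ = 129400 W.

129000 W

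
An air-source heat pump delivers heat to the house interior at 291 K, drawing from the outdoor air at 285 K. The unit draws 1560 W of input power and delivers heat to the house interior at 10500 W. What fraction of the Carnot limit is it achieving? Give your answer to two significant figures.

0.14

COP_actual = Q̇_H/Ẇ = 10500/1560 = 6.731.
The reservoir spacing is ΔT = 291 − 285 = 6.000 K.
COP_Carnot = T_H/ΔT = 291.00/6.000 = 48.50.
η_II = COP_actual/COP_Carnot = 6.731/48.50 = 0.1388.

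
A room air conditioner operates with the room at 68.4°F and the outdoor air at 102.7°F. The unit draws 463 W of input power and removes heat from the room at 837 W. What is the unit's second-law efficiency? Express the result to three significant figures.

COP_actual = Q̇_C/Ẇ = 837.0/463.0 = 1.808.
In absolute terms T_C = 293.37 K and T_H = 312.43 K, so ΔT = 19.06 K.
COP_Carnot = T_C/ΔT = 293.37/19.06 = 15.40.
η_II = COP_actual/COP_Carnot = 1.808/15.40 = 0.1174.

0.117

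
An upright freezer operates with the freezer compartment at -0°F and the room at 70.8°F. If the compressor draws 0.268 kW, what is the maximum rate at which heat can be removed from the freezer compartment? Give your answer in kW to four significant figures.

In absolute terms T_C = 255.37 K and T_H = 294.71 K, so ΔT = 39.33 K.
COP_Carnot = T_C/ΔT = 255.37/39.33 = 6.493.
Q̇_max = COP_Carnot × Ẇ = 6.493 × 0.2680 kW = 1.740 kW.

1.740 kW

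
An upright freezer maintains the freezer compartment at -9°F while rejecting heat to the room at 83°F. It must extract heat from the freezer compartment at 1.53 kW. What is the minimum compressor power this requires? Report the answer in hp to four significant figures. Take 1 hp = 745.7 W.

0.4188 hp

In absolute terms T_C = 250.37 K and T_H = 301.48 K, so ΔT = 51.11 K.
COP_Carnot = T_C/ΔT = 250.37/51.11 = 4.899.
Ẇ_min = Q̇/COP_Carnot = 1.530/4.899 = 0.3123 kW = 0.4188 hp.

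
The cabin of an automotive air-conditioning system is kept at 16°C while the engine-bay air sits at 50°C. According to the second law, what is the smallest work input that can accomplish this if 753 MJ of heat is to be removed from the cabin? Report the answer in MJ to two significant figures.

89 MJ

In absolute terms T_C = 289.15 K and T_H = 323.15 K, so ΔT = 34.00 K.
The reversible limit is COP_R = T_C/ΔT = 8.504, so W_min = Q_C/COP = Q_C·ΔT/T_C.
W_min = 753.0 × 34.00/289.15 = 88.54 MJ.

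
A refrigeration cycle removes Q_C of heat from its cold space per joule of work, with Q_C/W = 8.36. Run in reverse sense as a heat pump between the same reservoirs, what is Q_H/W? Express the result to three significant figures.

The first law on one cycle gives Q_H = Q_C + W, so Q_H/W = Q_C/W + 1.
COP_HP = COP_R + 1 = 8.36 + 1 = 9.36.

9.36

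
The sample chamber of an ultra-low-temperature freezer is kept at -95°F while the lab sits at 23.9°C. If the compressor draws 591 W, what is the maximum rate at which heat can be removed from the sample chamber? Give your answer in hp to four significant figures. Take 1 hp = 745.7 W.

1.700 hp

In absolute terms T_C = 202.59 K and T_H = 297.05 K, so ΔT = 94.46 K.
COP_Carnot = T_C/ΔT = 202.59/94.46 = 2.145.
Q̇_max = COP_Carnot × Ẇ = 2.145 × 591.0 W = 1268 W = 1.700 hp.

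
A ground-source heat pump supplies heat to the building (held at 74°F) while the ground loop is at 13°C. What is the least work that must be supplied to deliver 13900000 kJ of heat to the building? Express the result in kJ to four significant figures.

484500 kJ

In absolute terms T_C = 286.15 K and T_H = 296.48 K, so ΔT = 10.33 K.
The reversible limit is COP_HP = T_H/ΔT = 28.69, so W_min = Q_H/COP = Q_H·ΔT/T_H.
W_min = 13900000 × 10.33/296.48 = 484500 kJ.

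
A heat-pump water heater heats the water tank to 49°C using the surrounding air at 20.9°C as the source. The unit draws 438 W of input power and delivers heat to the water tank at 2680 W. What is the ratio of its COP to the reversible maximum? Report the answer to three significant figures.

COP_actual = Q̇_H/Ẇ = 2680/438.0 = 6.119.
In absolute terms T_C = 294.05 K and T_H = 322.15 K, so ΔT = 28.10 K.
COP_Carnot = T_H/ΔT = 322.15/28.10 = 11.46.
η_II = COP_actual/COP_Carnot = 6.119/11.46 = 0.5337.

0.534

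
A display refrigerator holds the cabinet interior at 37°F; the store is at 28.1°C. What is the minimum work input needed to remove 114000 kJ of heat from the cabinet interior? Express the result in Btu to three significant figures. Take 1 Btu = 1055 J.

9920 Btu

In absolute terms T_C = 275.93 K and T_H = 301.25 K, so ΔT = 25.32 K.
The reversible limit is COP_R = T_C/ΔT = 10.90, so W_min = Q_C/COP = Q_C·ΔT/T_C.
W_min = 114000 × 25.32/275.93 = 10460 kJ = 9917 Btu.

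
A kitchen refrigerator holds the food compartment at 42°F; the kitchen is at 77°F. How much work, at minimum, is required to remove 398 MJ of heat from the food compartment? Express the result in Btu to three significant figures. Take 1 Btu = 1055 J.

26300 Btu

In absolute terms T_C = 278.71 K and T_H = 298.15 K, so ΔT = 19.44 K.
The reversible limit is COP_R = T_C/ΔT = 14.33, so W_min = Q_C/COP = Q_C·ΔT/T_C.
W_min = 398.0 × 19.44/278.71 = 27.77 MJ = 26320 Btu.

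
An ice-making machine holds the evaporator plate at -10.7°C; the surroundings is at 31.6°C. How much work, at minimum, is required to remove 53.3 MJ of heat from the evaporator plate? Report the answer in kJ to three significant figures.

In absolute terms T_C = 262.45 K and T_H = 304.75 K, so ΔT = 42.30 K.
The reversible limit is COP_R = T_C/ΔT = 6.204, so W_min = Q_C/COP = Q_C·ΔT/T_C.
W_min = 53.30 × 42.30/262.45 = 8.591 MJ = 8591 kJ.

8590 kJ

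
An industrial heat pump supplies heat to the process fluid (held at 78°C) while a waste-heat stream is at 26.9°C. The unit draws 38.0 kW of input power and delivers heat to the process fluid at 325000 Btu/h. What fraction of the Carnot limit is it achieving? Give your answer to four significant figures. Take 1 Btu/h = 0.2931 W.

0.3648

Converting, Q̇_H = 325000 Btu/h = 95.26 kW, so COP_actual = Q̇_H/Ẇ = 95.26/38.00 = 2.507.
In absolute terms T_C = 300.05 K and T_H = 351.15 K, so ΔT = 51.10 K.
COP_Carnot = T_H/ΔT = 351.15/51.10 = 6.872.
η_II = COP_actual/COP_Carnot = 2.507/6.872 = 0.3648.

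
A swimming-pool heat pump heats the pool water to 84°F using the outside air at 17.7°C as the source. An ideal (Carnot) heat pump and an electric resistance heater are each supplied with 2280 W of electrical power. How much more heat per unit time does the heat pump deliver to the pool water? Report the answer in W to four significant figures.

In absolute terms T_C = 290.85 K and T_H = 302.04 K, so ΔT = 11.19 K.
COP_Carnot = T_H/ΔT = 302.04/11.19 = 26.99.
The heat pump delivers Q̇_H = COP × Ẇ = 61550 W; the resistance heater delivers Ẇ = 2280 W.
Extra = (COP − 1)·Ẇ = 59270 W.

59270 W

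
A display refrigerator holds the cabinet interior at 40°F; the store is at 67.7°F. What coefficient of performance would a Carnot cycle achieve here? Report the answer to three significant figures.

18.0

In absolute terms T_C = 277.59 K and T_H = 292.98 K, so ΔT = 15.39 K.
For a reversible cycle, COP_Carnot = T_C/ΔT = 277.59/15.39 = 18.04.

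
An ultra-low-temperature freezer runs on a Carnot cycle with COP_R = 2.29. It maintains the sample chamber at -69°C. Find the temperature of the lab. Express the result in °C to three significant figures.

20.1 °C

COP_R = T_C/(T_H − T_C) gives T_H − T_C = T_C/COP.
With T_C = 204.15 K, T_H = 204.15 × (1 + 1/2.29) = 293.30 K.
Converting, 293.30 K = 20.15°C.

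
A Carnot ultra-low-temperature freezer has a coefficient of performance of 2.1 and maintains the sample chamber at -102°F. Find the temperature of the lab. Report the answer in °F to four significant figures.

COP_R = T_C/(T_H − T_C) gives T_H − T_C = T_C/COP.
With T_C = 198.71 K, T_H = 198.71 × (1 + 1/2.1) = 293.33 K.
Converting, 293.33 K = 68.32°F.

68.32 °F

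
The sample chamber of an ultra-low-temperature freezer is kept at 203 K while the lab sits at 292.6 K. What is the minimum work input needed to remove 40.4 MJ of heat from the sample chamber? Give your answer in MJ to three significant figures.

The reservoir spacing is ΔT = 292.6 − 203 = 89.60 K.
The reversible limit is COP_R = T_C/ΔT = 2.266, so W_min = Q_C/COP = Q_C·ΔT/T_C.
W_min = 40.40 × 89.60/203.00 = 17.83 MJ.

17.8 MJ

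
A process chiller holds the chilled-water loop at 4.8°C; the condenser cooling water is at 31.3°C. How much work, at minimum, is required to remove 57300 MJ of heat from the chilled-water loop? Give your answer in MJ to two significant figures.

5500 MJ

In absolute terms T_C = 277.95 K and T_H = 304.45 K, so ΔT = 26.50 K.
The reversible limit is COP_R = T_C/ΔT = 10.49, so W_min = Q_C/COP = Q_C·ΔT/T_C.
W_min = 57300 × 26.50/277.95 = 5463 MJ.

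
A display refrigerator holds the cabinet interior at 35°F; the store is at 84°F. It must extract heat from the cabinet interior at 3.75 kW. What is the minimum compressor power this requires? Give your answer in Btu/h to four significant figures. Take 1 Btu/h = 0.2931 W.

In absolute terms T_C = 274.82 K and T_H = 302.04 K, so ΔT = 27.22 K.
COP_Carnot = T_C/ΔT = 274.82/27.22 = 10.10.
Ẇ_min = Q̇/COP_Carnot = 3.750/10.10 = 0.3715 kW = 1267 Btu/h.

1267 Btu/h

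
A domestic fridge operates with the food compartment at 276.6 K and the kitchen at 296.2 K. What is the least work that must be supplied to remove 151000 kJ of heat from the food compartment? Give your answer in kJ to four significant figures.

10700 kJ

The reservoir spacing is ΔT = 296.2 − 276.6 = 19.60 K.
The reversible limit is COP_R = T_C/ΔT = 14.11, so W_min = Q_C/COP = Q_C·ΔT/T_C.
W_min = 151000 × 19.60/276.60 = 10700 kJ.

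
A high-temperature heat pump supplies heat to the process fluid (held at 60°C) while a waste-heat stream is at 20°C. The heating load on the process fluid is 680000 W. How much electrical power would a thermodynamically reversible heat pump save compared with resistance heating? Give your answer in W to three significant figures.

In absolute terms T_C = 293.15 K and T_H = 333.15 K, so ΔT = 40.00 K.
COP_Carnot = T_H/ΔT = 333.15/40.00 = 8.329.
Resistance heating needs Ẇ_res = Q̇_H = 680000 W; the reversible heat pump needs only Ẇ_hp = Q̇_H/COP = 81640 W.
Saving = 680000 − 81640 = 598400 W.

598000 W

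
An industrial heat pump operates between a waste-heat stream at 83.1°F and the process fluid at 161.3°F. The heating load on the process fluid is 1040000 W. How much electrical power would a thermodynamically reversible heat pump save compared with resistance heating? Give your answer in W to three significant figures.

In absolute terms T_C = 301.54 K and T_H = 344.98 K, so ΔT = 43.44 K.
COP_Carnot = T_H/ΔT = 344.98/43.44 = 7.941.
Resistance heating needs Ẇ_res = Q̇_H = 1040000 W; the reversible heat pump needs only Ẇ_hp = Q̇_H/COP = 131000 W.
Saving = 1040000 − 131000 = 909000 W.

909000 W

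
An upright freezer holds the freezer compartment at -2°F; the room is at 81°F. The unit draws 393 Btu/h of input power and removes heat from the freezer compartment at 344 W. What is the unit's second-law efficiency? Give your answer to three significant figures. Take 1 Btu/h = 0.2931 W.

0.542

Converting, Q̇_C = 344.0 W = 1174 Btu/h, so COP_actual = Q̇_C/Ẇ = 1174/393.0 = 2.986.
In absolute terms T_C = 254.26 K and T_H = 300.37 K, so ΔT = 46.11 K.
COP_Carnot = T_C/ΔT = 254.26/46.11 = 5.514.
η_II = COP_actual/COP_Carnot = 2.986/5.514 = 0.5416.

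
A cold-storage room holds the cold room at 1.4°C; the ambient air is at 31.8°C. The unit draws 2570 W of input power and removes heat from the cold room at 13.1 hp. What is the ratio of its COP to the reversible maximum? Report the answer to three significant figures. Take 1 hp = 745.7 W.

0.421

Converting, Q̇_C = 13.10 hp = 9769 W, so COP_actual = Q̇_C/Ẇ = 9769/2570 = 3.801.
In absolute terms T_C = 274.55 K and T_H = 304.95 K, so ΔT = 30.40 K.
COP_Carnot = T_C/ΔT = 274.55/30.40 = 9.031.
η_II = COP_actual/COP_Carnot = 3.801/9.031 = 0.4209.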